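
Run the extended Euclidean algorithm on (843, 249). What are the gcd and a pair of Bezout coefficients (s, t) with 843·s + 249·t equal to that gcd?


Euclidean algorithm on (843, 249) — divide until remainder is 0:
  843 = 3 · 249 + 96
  249 = 2 · 96 + 57
  96 = 1 · 57 + 39
  57 = 1 · 39 + 18
  39 = 2 · 18 + 3
  18 = 6 · 3 + 0
gcd(843, 249) = 3.
Track Bezout coefficients alongside the remainders: start with r₀ = 843 = a·1 + b·0 (s = 1, t = 0) and r₁ = 249 = a·0 + b·1 (s = 0, t = 1); each new remainder r_{k+1} = r_{k-1} − q_k·r_k inherits s_{k+1} = s_{k-1} − q_k·s_k, t_{k+1} = t_{k-1} − q_k·t_k, so r_k = a·s_k + b·t_k at every step:
  q = 3: r = 96, s = 1 − 3·0 = 1, t = 0 − 3·1 = -3  (check: 843·1 + 249·(-3) = 96)
  q = 2: r = 57, s = 0 − 2·1 = -2, t = 1 − 2·(-3) = 7  (check: 843·(-2) + 249·7 = 57)
  q = 1: r = 39, s = 1 − 1·(-2) = 3, t = -3 − 1·7 = -10  (check: 843·3 + 249·(-10) = 39)
  q = 1: r = 18, s = -2 − 1·3 = -5, t = 7 − 1·(-10) = 17  (check: 843·(-5) + 249·17 = 18)
  q = 2: r = 3, s = 3 − 2·(-5) = 13, t = -10 − 2·17 = -44  (check: 843·13 + 249·(-44) = 3)
The row with r = 3 (the gcd) gives the Bezout coefficients s = 13, t = -44.
Result: 843 · (13) + 249 · (-44) = 3.

gcd(843, 249) = 3; s = 13, t = -44 (check: 843·13 + 249·(-44) = 3).


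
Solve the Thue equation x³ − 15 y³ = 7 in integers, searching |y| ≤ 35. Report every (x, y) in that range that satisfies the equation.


The equation is x³ - 15y³ = 7. For fixed y, x³ = 15·y³ + 7, so a solution requires the RHS to be a perfect cube.
Strategy: iterate y from -35 to 35, compute RHS = 15·y³ + 7, and check whether it is a (positive or negative) perfect cube.
Check small values of y:
  y = 0: RHS = 7 is not a perfect cube.
  y = 1: RHS = 22 is not a perfect cube.
  y = -1: RHS = -8 = (-2)³ ⇒ x = -2 works.
  y = 2: RHS = 127 is not a perfect cube.
  y = -2: RHS = -113 is not a perfect cube.
  y = 3: RHS = 412 is not a perfect cube.
  y = -3: RHS = -398 is not a perfect cube.
Continuing the search up to |y| = 35 finds no further solutions beyond those listed.
Collected solutions: (-2, -1).

Solutions (with |y| ≤ 35): (-2, -1).


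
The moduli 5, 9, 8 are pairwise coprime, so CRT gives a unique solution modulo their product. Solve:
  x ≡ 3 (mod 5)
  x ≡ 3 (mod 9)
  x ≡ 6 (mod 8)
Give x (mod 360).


Moduli 5, 9, 8 are pairwise coprime; by CRT there is a unique solution modulo M = 5 · 9 · 8 = 360.
Solve pairwise, accumulating the modulus:
  Start with x ≡ 3 (mod 5).
  Combine with x ≡ 3 (mod 9): since gcd(5, 9) = 1, we get a unique residue mod 45.
    Write x = 3 + 5·t and substitute into x ≡ 3 (mod 9): 5·t ≡ 3 − 3 = 0 (mod 9).
    The inverse of 5 mod 9 is 2 (since 5·2 = 10 = 1·9 + 1), so t ≡ 2·0 = 0 ≡ 0 (mod 9).
    Then x = 3 + 5·0 = 3, valid modulo lcm(5, 9) = 45: x ≡ 3 (mod 45).
  Combine with x ≡ 6 (mod 8): since gcd(45, 8) = 1, we get a unique residue mod 360.
    Write x = 3 + 45·t and substitute into x ≡ 6 (mod 8): 45·t ≡ 6 − 3 = 3 (mod 8).
    Reduce coefficients mod 8: 5·t ≡ 3 (mod 8).
    The inverse of 5 mod 8 is 5 (since 5·5 = 25 = 3·8 + 1), so t ≡ 5·3 = 15 ≡ 7 (mod 8).
    Then x = 3 + 45·7 = 318, valid modulo lcm(45, 8) = 360: x ≡ 318 (mod 360).
Verify: 318 mod 5 = 3 ✓, 318 mod 9 = 3 ✓, 318 mod 8 = 6 ✓.

x ≡ 318 (mod 360).


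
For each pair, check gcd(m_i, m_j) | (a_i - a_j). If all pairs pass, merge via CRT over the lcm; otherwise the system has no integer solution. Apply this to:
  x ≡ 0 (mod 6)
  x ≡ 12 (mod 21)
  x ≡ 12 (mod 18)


Moduli 6, 21, 18 are not pairwise coprime, so CRT works modulo lcm(m_i) when all pairwise compatibility conditions hold.
Pairwise compatibility: gcd(m_i, m_j) must divide a_i - a_j for every pair.
Merge one congruence at a time:
  Start: x ≡ 0 (mod 6).
  Combine with x ≡ 12 (mod 21): gcd(6, 21) = 3; 12 - 0 = 12, which IS divisible by 3, so compatible.
    Write x = 0 + 6·t and substitute into x ≡ 12 (mod 21): 6·t ≡ 12 − 0 = 12 (mod 21).
    Divide the congruence (and modulus) by g = 3: 2·t ≡ 4 (mod 7).
    The inverse of 2 mod 7 is 4 (since 2·4 = 8 = 1·7 + 1), so t ≡ 4·4 = 16 ≡ 2 (mod 7).
    Then x = 0 + 6·2 = 12, valid modulo lcm(6, 21) = 42: x ≡ 12 (mod 42).
  Combine with x ≡ 12 (mod 18): gcd(42, 18) = 6; 12 - 12 = 0, which IS divisible by 6, so compatible.
    Write x = 12 + 42·t and substitute into x ≡ 12 (mod 18): 42·t ≡ 12 − 12 = 0 (mod 18).
    Divide the congruence (and modulus) by g = 6: 7·t ≡ 0 (mod 3).
    Reduce coefficients mod 3: 1·t ≡ 0 (mod 3).
    So t ≡ 0 (mod 3).
    Then x = 12 + 42·0 = 12, valid modulo lcm(42, 18) = 126: x ≡ 12 (mod 126).
Verify: 12 mod 6 = 0, 12 mod 21 = 12, 12 mod 18 = 12.

x ≡ 12 (mod 126).


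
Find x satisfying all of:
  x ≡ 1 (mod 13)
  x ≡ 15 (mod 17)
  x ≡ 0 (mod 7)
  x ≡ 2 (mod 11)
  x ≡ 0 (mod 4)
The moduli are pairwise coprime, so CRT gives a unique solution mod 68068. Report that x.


Product of moduli M = 13 · 17 · 7 · 11 · 4 = 68068.
Merge one congruence at a time:
  Start: x ≡ 1 (mod 13).
  Combine with x ≡ 15 (mod 17); new modulus lcm = 221.
    Write x = 1 + 13·t and substitute into x ≡ 15 (mod 17): 13·t ≡ 15 − 1 = 14 (mod 17).
    The inverse of 13 mod 17 is 4 (since 13·4 = 52 = 3·17 + 1), so t ≡ 4·14 = 56 ≡ 5 (mod 17).
    Then x = 1 + 13·5 = 66, valid modulo lcm(13, 17) = 221: x ≡ 66 (mod 221).
  Combine with x ≡ 0 (mod 7); new modulus lcm = 1547.
    Write x = 66 + 221·t and substitute into x ≡ 0 (mod 7): 221·t ≡ 0 − 66 = -66 (mod 7).
    Reduce coefficients mod 7: 4·t ≡ 4 (mod 7).
    The inverse of 4 mod 7 is 2 (since 4·2 = 8 = 1·7 + 1), so t ≡ 2·4 = 8 ≡ 1 (mod 7).
    Then x = 66 + 221·1 = 287, valid modulo lcm(221, 7) = 1547: x ≡ 287 (mod 1547).
  Combine with x ≡ 2 (mod 11); new modulus lcm = 17017.
    Write x = 287 + 1547·t and substitute into x ≡ 2 (mod 11): 1547·t ≡ 2 − 287 = -285 (mod 11).
    Reduce coefficients mod 11: 7·t ≡ 1 (mod 11).
    The inverse of 7 mod 11 is 8 (since 7·8 = 56 = 5·11 + 1), so t ≡ 8·1 = 8 ≡ 8 (mod 11).
    Then x = 287 + 1547·8 = 12663, valid modulo lcm(1547, 11) = 17017: x ≡ 12663 (mod 17017).
  Combine with x ≡ 0 (mod 4); new modulus lcm = 68068.
    Write x = 12663 + 17017·t and substitute into x ≡ 0 (mod 4): 17017·t ≡ 0 − 12663 = -12663 (mod 4).
    Reduce coefficients mod 4: 1·t ≡ 1 (mod 4).
    So t ≡ 1 (mod 4).
    Then x = 12663 + 17017·1 = 29680, valid modulo lcm(17017, 4) = 68068: x ≡ 29680 (mod 68068).
Verify against each original: 29680 mod 13 = 1, 29680 mod 17 = 15, 29680 mod 7 = 0, 29680 mod 11 = 2, 29680 mod 4 = 0.

x ≡ 29680 (mod 68068).


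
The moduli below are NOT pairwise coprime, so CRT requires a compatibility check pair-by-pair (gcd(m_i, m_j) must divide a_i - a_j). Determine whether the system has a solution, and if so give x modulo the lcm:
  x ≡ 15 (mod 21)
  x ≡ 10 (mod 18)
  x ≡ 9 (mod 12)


Moduli 21, 18, 12 are not pairwise coprime, so CRT works modulo lcm(m_i) when all pairwise compatibility conditions hold.
Pairwise compatibility: gcd(m_i, m_j) must divide a_i - a_j for every pair.
Merge one congruence at a time:
  Start: x ≡ 15 (mod 21).
  Combine with x ≡ 10 (mod 18): gcd(21, 18) = 3, and 10 - 15 = -5 is NOT divisible by 3.
    ⇒ system is inconsistent (no integer solution).

No solution (the system is inconsistent).


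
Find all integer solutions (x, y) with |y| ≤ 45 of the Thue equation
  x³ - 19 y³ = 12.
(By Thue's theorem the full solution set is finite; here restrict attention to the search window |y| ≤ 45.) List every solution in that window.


The equation is x³ - 19y³ = 12. For fixed y, x³ = 19·y³ + 12, so a solution requires the RHS to be a perfect cube.
Strategy: iterate y from -45 to 45, compute RHS = 19·y³ + 12, and check whether it is a (positive or negative) perfect cube.
Check small values of y:
  y = 0: RHS = 12 is not a perfect cube.
  y = 1: RHS = 31 is not a perfect cube.
  y = -1: RHS = -7 is not a perfect cube.
  y = 2: RHS = 164 is not a perfect cube.
  y = -2: RHS = -140 is not a perfect cube.
  y = 3: RHS = 525 is not a perfect cube.
  y = -3: RHS = -501 is not a perfect cube.
Continuing the search up to |y| = 45 finds no solutions either.
No (x, y) in the scanned range satisfies the equation.

No integer solutions with |y| ≤ 45.


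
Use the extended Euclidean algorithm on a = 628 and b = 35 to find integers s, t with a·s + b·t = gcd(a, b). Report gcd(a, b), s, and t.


Euclidean algorithm on (628, 35) — divide until remainder is 0:
  628 = 17 · 35 + 33
  35 = 1 · 33 + 2
  33 = 16 · 2 + 1
  2 = 2 · 1 + 0
gcd(628, 35) = 1.
Track Bezout coefficients alongside the remainders: start with r₀ = 628 = a·1 + b·0 (s = 1, t = 0) and r₁ = 35 = a·0 + b·1 (s = 0, t = 1); each new remainder r_{k+1} = r_{k-1} − q_k·r_k inherits s_{k+1} = s_{k-1} − q_k·s_k, t_{k+1} = t_{k-1} − q_k·t_k, so r_k = a·s_k + b·t_k at every step:
  q = 17: r = 33, s = 1 − 17·0 = 1, t = 0 − 17·1 = -17  (check: 628·1 + 35·(-17) = 33)
  q = 1: r = 2, s = 0 − 1·1 = -1, t = 1 − 1·(-17) = 18  (check: 628·(-1) + 35·18 = 2)
  q = 16: r = 1, s = 1 − 16·(-1) = 17, t = -17 − 16·18 = -305  (check: 628·17 + 35·(-305) = 1)
The row with r = 1 (the gcd) gives the Bezout coefficients s = 17, t = -305.
Result: 628 · (17) + 35 · (-305) = 1.

gcd(628, 35) = 1; s = 17, t = -305 (check: 628·17 + 35·(-305) = 1).


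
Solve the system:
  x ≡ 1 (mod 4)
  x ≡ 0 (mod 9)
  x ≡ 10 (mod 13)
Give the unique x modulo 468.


Moduli 4, 9, 13 are pairwise coprime; by CRT there is a unique solution modulo M = 4 · 9 · 13 = 468.
Solve pairwise, accumulating the modulus:
  Start with x ≡ 1 (mod 4).
  Combine with x ≡ 0 (mod 9): since gcd(4, 9) = 1, we get a unique residue mod 36.
    Write x = 1 + 4·t and substitute into x ≡ 0 (mod 9): 4·t ≡ 0 − 1 = -1 (mod 9).
    Reduce coefficients mod 9: 4·t ≡ 8 (mod 9).
    The inverse of 4 mod 9 is 7 (since 4·7 = 28 = 3·9 + 1), so t ≡ 7·8 = 56 ≡ 2 (mod 9).
    Then x = 1 + 4·2 = 9, valid modulo lcm(4, 9) = 36: x ≡ 9 (mod 36).
  Combine with x ≡ 10 (mod 13): since gcd(36, 13) = 1, we get a unique residue mod 468.
    Write x = 9 + 36·t and substitute into x ≡ 10 (mod 13): 36·t ≡ 10 − 9 = 1 (mod 13).
    Reduce coefficients mod 13: 10·t ≡ 1 (mod 13).
    The inverse of 10 mod 13 is 4 (since 10·4 = 40 = 3·13 + 1), so t ≡ 4·1 = 4 ≡ 4 (mod 13).
    Then x = 9 + 36·4 = 153, valid modulo lcm(36, 13) = 468: x ≡ 153 (mod 468).
Verify: 153 mod 4 = 1 ✓, 153 mod 9 = 0 ✓, 153 mod 13 = 10 ✓.

x ≡ 153 (mod 468).


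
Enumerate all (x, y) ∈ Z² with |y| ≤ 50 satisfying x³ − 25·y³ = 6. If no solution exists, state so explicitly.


The equation is x³ - 25y³ = 6. For fixed y, x³ = 25·y³ + 6, so a solution requires the RHS to be a perfect cube.
Strategy: iterate y from -50 to 50, compute RHS = 25·y³ + 6, and check whether it is a (positive or negative) perfect cube.
Check small values of y:
  y = 0: RHS = 6 is not a perfect cube.
  y = 1: RHS = 31 is not a perfect cube.
  y = -1: RHS = -19 is not a perfect cube.
  y = 2: RHS = 206 is not a perfect cube.
  y = -2: RHS = -194 is not a perfect cube.
  y = 3: RHS = 681 is not a perfect cube.
  y = -3: RHS = -669 is not a perfect cube.
Continuing the search up to |y| = 50 finds no solutions either.
No (x, y) in the scanned range satisfies the equation.

No integer solutions with |y| ≤ 50.


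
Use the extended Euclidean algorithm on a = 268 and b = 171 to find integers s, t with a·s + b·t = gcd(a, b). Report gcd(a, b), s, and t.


Euclidean algorithm on (268, 171) — divide until remainder is 0:
  268 = 1 · 171 + 97
  171 = 1 · 97 + 74
  97 = 1 · 74 + 23
  74 = 3 · 23 + 5
  23 = 4 · 5 + 3
  5 = 1 · 3 + 2
  3 = 1 · 2 + 1
  2 = 2 · 1 + 0
gcd(268, 171) = 1.
Track Bezout coefficients alongside the remainders: start with r₀ = 268 = a·1 + b·0 (s = 1, t = 0) and r₁ = 171 = a·0 + b·1 (s = 0, t = 1); each new remainder r_{k+1} = r_{k-1} − q_k·r_k inherits s_{k+1} = s_{k-1} − q_k·s_k, t_{k+1} = t_{k-1} − q_k·t_k, so r_k = a·s_k + b·t_k at every step:
  q = 1: r = 97, s = 1 − 1·0 = 1, t = 0 − 1·1 = -1  (check: 268·1 + 171·(-1) = 97)
  q = 1: r = 74, s = 0 − 1·1 = -1, t = 1 − 1·(-1) = 2  (check: 268·(-1) + 171·2 = 74)
  q = 1: r = 23, s = 1 − 1·(-1) = 2, t = -1 − 1·2 = -3  (check: 268·2 + 171·(-3) = 23)
  q = 3: r = 5, s = -1 − 3·2 = -7, t = 2 − 3·(-3) = 11  (check: 268·(-7) + 171·11 = 5)
  q = 4: r = 3, s = 2 − 4·(-7) = 30, t = -3 − 4·11 = -47  (check: 268·30 + 171·(-47) = 3)
  q = 1: r = 2, s = -7 − 1·30 = -37, t = 11 − 1·(-47) = 58  (check: 268·(-37) + 171·58 = 2)
  q = 1: r = 1, s = 30 − 1·(-37) = 67, t = -47 − 1·58 = -105  (check: 268·67 + 171·(-105) = 1)
The row with r = 1 (the gcd) gives the Bezout coefficients s = 67, t = -105.
Result: 268 · (67) + 171 · (-105) = 1.

gcd(268, 171) = 1; s = 67, t = -105 (check: 268·67 + 171·(-105) = 1).


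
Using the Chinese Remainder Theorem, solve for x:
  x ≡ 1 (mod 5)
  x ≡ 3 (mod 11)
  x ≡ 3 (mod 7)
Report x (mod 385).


Moduli 5, 11, 7 are pairwise coprime; by CRT there is a unique solution modulo M = 5 · 11 · 7 = 385.
Solve pairwise, accumulating the modulus:
  Start with x ≡ 1 (mod 5).
  Combine with x ≡ 3 (mod 11): since gcd(5, 11) = 1, we get a unique residue mod 55.
    Write x = 1 + 5·t and substitute into x ≡ 3 (mod 11): 5·t ≡ 3 − 1 = 2 (mod 11).
    The inverse of 5 mod 11 is 9 (since 5·9 = 45 = 4·11 + 1), so t ≡ 9·2 = 18 ≡ 7 (mod 11).
    Then x = 1 + 5·7 = 36, valid modulo lcm(5, 11) = 55: x ≡ 36 (mod 55).
  Combine with x ≡ 3 (mod 7): since gcd(55, 7) = 1, we get a unique residue mod 385.
    Write x = 36 + 55·t and substitute into x ≡ 3 (mod 7): 55·t ≡ 3 − 36 = -33 (mod 7).
    Reduce coefficients mod 7: 6·t ≡ 2 (mod 7).
    The inverse of 6 mod 7 is 6 (since 6·6 = 36 = 5·7 + 1), so t ≡ 6·2 = 12 ≡ 5 (mod 7).
    Then x = 36 + 55·5 = 311, valid modulo lcm(55, 7) = 385: x ≡ 311 (mod 385).
Verify: 311 mod 5 = 1 ✓, 311 mod 11 = 3 ✓, 311 mod 7 = 3 ✓.

x ≡ 311 (mod 385).


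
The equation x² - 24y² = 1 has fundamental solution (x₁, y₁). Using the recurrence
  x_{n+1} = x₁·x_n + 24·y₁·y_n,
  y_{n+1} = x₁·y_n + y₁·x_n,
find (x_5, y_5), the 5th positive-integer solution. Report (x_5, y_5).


Step 1: Find the fundamental solution (x₁, y₁) of x² - 24y² = 1.
  Expand √24 as a continued fraction. a₀ = ⌊√24⌋ = 4; iterate m_{k+1} = d_k·a_k − m_k, d_{k+1} = (24 − m_{k+1}²)/d_k, a_{k+1} = ⌊(a₀ + m_{k+1})/d_{k+1}⌋ (starting m₀ = 0, d₀ = 1), with convergents p_k = a_k·p_{k-1} + p_{k-2}, q_k = a_k·q_{k-1} + q_{k-2} (p₋₁ = 1, q₋₁ = 0):
  k = 0: a₀ = 4; p₀/q₀ = 4/1; p₀² − 24·q₀² = 16 − 24 = -8.
  k = 1: m = 4, d = 8, a = ⌊(4 + 4)/8⌋ = 1; p/q = (1·4 + 1)/(1·1 + 0) = 5/1; p² − 24·q² = 25 − 24 = 1.
  The first convergent with p² − 24·q² = 1 gives the fundamental solution (x₁, y₁) = (5, 1).
Step 2: Apply the recurrence (x_{n+1}, y_{n+1}) = (x₁x_n + 24y₁y_n, x₁y_n + y₁x_n) repeatedly.
  From (x_1, y_1) = (5, 1): x_2 = 5·5 + 24·1·1 = 49; y_2 = 5·1 + 1·5 = 10.
  From (x_2, y_2) = (49, 10): x_3 = 5·49 + 24·1·10 = 485; y_3 = 5·10 + 1·49 = 99.
  From (x_3, y_3) = (485, 99): x_4 = 5·485 + 24·1·99 = 4801; y_4 = 5·99 + 1·485 = 980.
  From (x_4, y_4) = (4801, 980): x_5 = 5·4801 + 24·1·980 = 47525; y_5 = 5·980 + 1·4801 = 9701.
Step 3: Verify x_5² - 24·y_5² = 2258625625 - 2258625624 = 1 (should be 1). ✓

(x_1, y_1) = (5, 1); (x_5, y_5) = (47525, 9701).


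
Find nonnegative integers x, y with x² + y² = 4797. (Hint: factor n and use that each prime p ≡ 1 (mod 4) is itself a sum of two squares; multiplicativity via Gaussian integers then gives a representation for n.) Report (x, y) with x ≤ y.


Step 1: Factor n = 4797 = 3^2 · 13 · 41.
Step 2: Check the mod-4 condition on each prime factor: 3 ≡ 3 (mod 4), exponent 2 (must be even); 13 ≡ 1 (mod 4), exponent 1; 41 ≡ 1 (mod 4), exponent 1.
All primes ≡ 3 (mod 4) appear to even exponent (or don't appear), so by the two-squares theorem n IS expressible as a sum of two squares.
Step 3: Build a representation. Group n = k² · m with k = 3 and m = 13 · 41 = 533 (a product of primes ≡ 1 (mod 4)); a representation of m scales to one of n via (k·x)² + (k·y)² = k²(x² + y²). Each prime p ≡ 1 (mod 4) is itself a sum of two squares; find a² by testing p − a² for a perfect square:
  13: 13 − 1² = 12, 13 − 2² = 9 = 3² ⇒ 13 = 2² + 3².
  41: 41 − 1² = 40, 41 − 2² = 37, 41 − 3² = 32, 41 − 4² = 25 = 5² ⇒ 41 = 4² + 5².
  Combine using the Brahmagupta–Fibonacci identity (a² + b²)(c² + d²) = (ac − bd)² + (ad + bc)² = (ac + bd)² + (ad − bc)²:
  13 · 41 = 533: from (2² + 3²)(4² + 5²), take (2·4 − 3·5, 2·5 + 3·4) = (8 − 15, 10 + 12) = (-7, 22); dropping signs (only squares matter) gives (7, 22); check 7² + 22² = 49 + 484 = 533 ✓.
  Scale by k = 3: (3·7, 3·22) = (21, 66).
Step 4: Order so x ≤ y and verify: 21² + 66² = 441 + 4356 = 4797 = n. ✓

n = 4797 = 21² + 66² (one valid representation with x ≤ y).


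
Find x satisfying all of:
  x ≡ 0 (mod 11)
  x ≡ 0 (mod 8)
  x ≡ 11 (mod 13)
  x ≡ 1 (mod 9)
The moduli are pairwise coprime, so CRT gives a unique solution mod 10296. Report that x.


Product of moduli M = 11 · 8 · 13 · 9 = 10296.
Merge one congruence at a time:
  Start: x ≡ 0 (mod 11).
  Combine with x ≡ 0 (mod 8); new modulus lcm = 88.
    Write x = 0 + 11·t and substitute into x ≡ 0 (mod 8): 11·t ≡ 0 − 0 = 0 (mod 8).
    Reduce coefficients mod 8: 3·t ≡ 0 (mod 8).
    The inverse of 3 mod 8 is 3 (since 3·3 = 9 = 1·8 + 1), so t ≡ 3·0 = 0 ≡ 0 (mod 8).
    Then x = 0 + 11·0 = 0, valid modulo lcm(11, 8) = 88: x ≡ 0 (mod 88).
  Combine with x ≡ 11 (mod 13); new modulus lcm = 1144.
    Write x = 0 + 88·t and substitute into x ≡ 11 (mod 13): 88·t ≡ 11 − 0 = 11 (mod 13).
    Reduce coefficients mod 13: 10·t ≡ 11 (mod 13).
    The inverse of 10 mod 13 is 4 (since 10·4 = 40 = 3·13 + 1), so t ≡ 4·11 = 44 ≡ 5 (mod 13).
    Then x = 0 + 88·5 = 440, valid modulo lcm(88, 13) = 1144: x ≡ 440 (mod 1144).
  Combine with x ≡ 1 (mod 9); new modulus lcm = 10296.
    Write x = 440 + 1144·t and substitute into x ≡ 1 (mod 9): 1144·t ≡ 1 − 440 = -439 (mod 9).
    Reduce coefficients mod 9: 1·t ≡ 2 (mod 9).
    So t ≡ 2 (mod 9).
    Then x = 440 + 1144·2 = 2728, valid modulo lcm(1144, 9) = 10296: x ≡ 2728 (mod 10296).
Verify against each original: 2728 mod 11 = 0, 2728 mod 8 = 0, 2728 mod 13 = 11, 2728 mod 9 = 1.

x ≡ 2728 (mod 10296).


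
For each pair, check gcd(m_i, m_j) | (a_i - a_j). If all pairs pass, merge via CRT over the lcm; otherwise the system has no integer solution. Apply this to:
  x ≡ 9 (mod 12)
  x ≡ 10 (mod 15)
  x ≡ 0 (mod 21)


Moduli 12, 15, 21 are not pairwise coprime, so CRT works modulo lcm(m_i) when all pairwise compatibility conditions hold.
Pairwise compatibility: gcd(m_i, m_j) must divide a_i - a_j for every pair.
Merge one congruence at a time:
  Start: x ≡ 9 (mod 12).
  Combine with x ≡ 10 (mod 15): gcd(12, 15) = 3, and 10 - 9 = 1 is NOT divisible by 3.
    ⇒ system is inconsistent (no integer solution).

No solution (the system is inconsistent).


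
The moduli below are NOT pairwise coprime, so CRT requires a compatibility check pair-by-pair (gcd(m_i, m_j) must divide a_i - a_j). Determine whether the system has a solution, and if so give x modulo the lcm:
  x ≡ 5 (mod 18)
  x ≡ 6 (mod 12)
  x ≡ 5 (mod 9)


Moduli 18, 12, 9 are not pairwise coprime, so CRT works modulo lcm(m_i) when all pairwise compatibility conditions hold.
Pairwise compatibility: gcd(m_i, m_j) must divide a_i - a_j for every pair.
Merge one congruence at a time:
  Start: x ≡ 5 (mod 18).
  Combine with x ≡ 6 (mod 12): gcd(18, 12) = 6, and 6 - 5 = 1 is NOT divisible by 6.
    ⇒ system is inconsistent (no integer solution).

No solution (the system is inconsistent).


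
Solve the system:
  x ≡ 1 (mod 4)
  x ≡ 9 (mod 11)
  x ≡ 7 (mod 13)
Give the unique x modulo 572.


Moduli 4, 11, 13 are pairwise coprime; by CRT there is a unique solution modulo M = 4 · 11 · 13 = 572.
Solve pairwise, accumulating the modulus:
  Start with x ≡ 1 (mod 4).
  Combine with x ≡ 9 (mod 11): since gcd(4, 11) = 1, we get a unique residue mod 44.
    Write x = 1 + 4·t and substitute into x ≡ 9 (mod 11): 4·t ≡ 9 − 1 = 8 (mod 11).
    The inverse of 4 mod 11 is 3 (since 4·3 = 12 = 1·11 + 1), so t ≡ 3·8 = 24 ≡ 2 (mod 11).
    Then x = 1 + 4·2 = 9, valid modulo lcm(4, 11) = 44: x ≡ 9 (mod 44).
  Combine with x ≡ 7 (mod 13): since gcd(44, 13) = 1, we get a unique residue mod 572.
    Write x = 9 + 44·t and substitute into x ≡ 7 (mod 13): 44·t ≡ 7 − 9 = -2 (mod 13).
    Reduce coefficients mod 13: 5·t ≡ 11 (mod 13).
    The inverse of 5 mod 13 is 8 (since 5·8 = 40 = 3·13 + 1), so t ≡ 8·11 = 88 ≡ 10 (mod 13).
    Then x = 9 + 44·10 = 449, valid modulo lcm(44, 13) = 572: x ≡ 449 (mod 572).
Verify: 449 mod 4 = 1 ✓, 449 mod 11 = 9 ✓, 449 mod 13 = 7 ✓.

x ≡ 449 (mod 572).


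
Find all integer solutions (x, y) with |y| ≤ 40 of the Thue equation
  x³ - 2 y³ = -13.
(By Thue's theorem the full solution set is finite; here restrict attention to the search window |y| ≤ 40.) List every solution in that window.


The equation is x³ - 2y³ = -13. For fixed y, x³ = 2·y³ − 13, so a solution requires the RHS to be a perfect cube.
Strategy: iterate y from -40 to 40, compute RHS = 2·y³ − 13, and check whether it is a (positive or negative) perfect cube.
Check small values of y:
  y = 0: RHS = -13 is not a perfect cube.
  y = 1: RHS = -11 is not a perfect cube.
  y = -1: RHS = -15 is not a perfect cube.
  y = 2: RHS = 3 is not a perfect cube.
  y = -2: RHS = -29 is not a perfect cube.
  y = 3: RHS = 41 is not a perfect cube.
  y = -3: RHS = -67 is not a perfect cube.
Continuing the search up to |y| = 40 finds no solutions either.
No (x, y) in the scanned range satisfies the equation.

No integer solutions with |y| ≤ 40.


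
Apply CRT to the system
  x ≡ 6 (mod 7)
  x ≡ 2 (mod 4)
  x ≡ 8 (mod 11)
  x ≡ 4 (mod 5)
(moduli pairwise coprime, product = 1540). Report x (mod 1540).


Product of moduli M = 7 · 4 · 11 · 5 = 1540.
Merge one congruence at a time:
  Start: x ≡ 6 (mod 7).
  Combine with x ≡ 2 (mod 4); new modulus lcm = 28.
    Write x = 6 + 7·t and substitute into x ≡ 2 (mod 4): 7·t ≡ 2 − 6 = -4 (mod 4).
    Reduce coefficients mod 4: 3·t ≡ 0 (mod 4).
    The inverse of 3 mod 4 is 3 (since 3·3 = 9 = 2·4 + 1), so t ≡ 3·0 = 0 ≡ 0 (mod 4).
    Then x = 6 + 7·0 = 6, valid modulo lcm(7, 4) = 28: x ≡ 6 (mod 28).
  Combine with x ≡ 8 (mod 11); new modulus lcm = 308.
    Write x = 6 + 28·t and substitute into x ≡ 8 (mod 11): 28·t ≡ 8 − 6 = 2 (mod 11).
    Reduce coefficients mod 11: 6·t ≡ 2 (mod 11).
    The inverse of 6 mod 11 is 2 (since 6·2 = 12 = 1·11 + 1), so t ≡ 2·2 = 4 ≡ 4 (mod 11).
    Then x = 6 + 28·4 = 118, valid modulo lcm(28, 11) = 308: x ≡ 118 (mod 308).
  Combine with x ≡ 4 (mod 5); new modulus lcm = 1540.
    Write x = 118 + 308·t and substitute into x ≡ 4 (mod 5): 308·t ≡ 4 − 118 = -114 (mod 5).
    Reduce coefficients mod 5: 3·t ≡ 1 (mod 5).
    The inverse of 3 mod 5 is 2 (since 3·2 = 6 = 1·5 + 1), so t ≡ 2·1 = 2 ≡ 2 (mod 5).
    Then x = 118 + 308·2 = 734, valid modulo lcm(308, 5) = 1540: x ≡ 734 (mod 1540).
Verify against each original: 734 mod 7 = 6, 734 mod 4 = 2, 734 mod 11 = 8, 734 mod 5 = 4.

x ≡ 734 (mod 1540).


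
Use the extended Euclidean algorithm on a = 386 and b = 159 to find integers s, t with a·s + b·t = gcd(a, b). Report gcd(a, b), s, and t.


Euclidean algorithm on (386, 159) — divide until remainder is 0:
  386 = 2 · 159 + 68
  159 = 2 · 68 + 23
  68 = 2 · 23 + 22
  23 = 1 · 22 + 1
  22 = 22 · 1 + 0
gcd(386, 159) = 1.
Track Bezout coefficients alongside the remainders: start with r₀ = 386 = a·1 + b·0 (s = 1, t = 0) and r₁ = 159 = a·0 + b·1 (s = 0, t = 1); each new remainder r_{k+1} = r_{k-1} − q_k·r_k inherits s_{k+1} = s_{k-1} − q_k·s_k, t_{k+1} = t_{k-1} − q_k·t_k, so r_k = a·s_k + b·t_k at every step:
  q = 2: r = 68, s = 1 − 2·0 = 1, t = 0 − 2·1 = -2  (check: 386·1 + 159·(-2) = 68)
  q = 2: r = 23, s = 0 − 2·1 = -2, t = 1 − 2·(-2) = 5  (check: 386·(-2) + 159·5 = 23)
  q = 2: r = 22, s = 1 − 2·(-2) = 5, t = -2 − 2·5 = -12  (check: 386·5 + 159·(-12) = 22)
  q = 1: r = 1, s = -2 − 1·5 = -7, t = 5 − 1·(-12) = 17  (check: 386·(-7) + 159·17 = 1)
The row with r = 1 (the gcd) gives the Bezout coefficients s = -7, t = 17.
Result: 386 · (-7) + 159 · (17) = 1.

gcd(386, 159) = 1; s = -7, t = 17 (check: 386·(-7) + 159·17 = 1).


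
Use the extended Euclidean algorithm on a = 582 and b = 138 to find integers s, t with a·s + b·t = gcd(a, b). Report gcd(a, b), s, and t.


Euclidean algorithm on (582, 138) — divide until remainder is 0:
  582 = 4 · 138 + 30
  138 = 4 · 30 + 18
  30 = 1 · 18 + 12
  18 = 1 · 12 + 6
  12 = 2 · 6 + 0
gcd(582, 138) = 6.
Track Bezout coefficients alongside the remainders: start with r₀ = 582 = a·1 + b·0 (s = 1, t = 0) and r₁ = 138 = a·0 + b·1 (s = 0, t = 1); each new remainder r_{k+1} = r_{k-1} − q_k·r_k inherits s_{k+1} = s_{k-1} − q_k·s_k, t_{k+1} = t_{k-1} − q_k·t_k, so r_k = a·s_k + b·t_k at every step:
  q = 4: r = 30, s = 1 − 4·0 = 1, t = 0 − 4·1 = -4  (check: 582·1 + 138·(-4) = 30)
  q = 4: r = 18, s = 0 − 4·1 = -4, t = 1 − 4·(-4) = 17  (check: 582·(-4) + 138·17 = 18)
  q = 1: r = 12, s = 1 − 1·(-4) = 5, t = -4 − 1·17 = -21  (check: 582·5 + 138·(-21) = 12)
  q = 1: r = 6, s = -4 − 1·5 = -9, t = 17 − 1·(-21) = 38  (check: 582·(-9) + 138·38 = 6)
The row with r = 6 (the gcd) gives the Bezout coefficients s = -9, t = 38.
Result: 582 · (-9) + 138 · (38) = 6.

gcd(582, 138) = 6; s = -9, t = 38 (check: 582·(-9) + 138·38 = 6).


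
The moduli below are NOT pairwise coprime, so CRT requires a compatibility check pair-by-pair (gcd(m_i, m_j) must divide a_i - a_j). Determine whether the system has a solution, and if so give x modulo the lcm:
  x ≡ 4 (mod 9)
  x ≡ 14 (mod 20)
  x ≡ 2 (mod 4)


Moduli 9, 20, 4 are not pairwise coprime, so CRT works modulo lcm(m_i) when all pairwise compatibility conditions hold.
Pairwise compatibility: gcd(m_i, m_j) must divide a_i - a_j for every pair.
Merge one congruence at a time:
  Start: x ≡ 4 (mod 9).
  Combine with x ≡ 14 (mod 20): gcd(9, 20) = 1; 14 - 4 = 10, which IS divisible by 1, so compatible.
    Write x = 4 + 9·t and substitute into x ≡ 14 (mod 20): 9·t ≡ 14 − 4 = 10 (mod 20).
    The inverse of 9 mod 20 is 9 (since 9·9 = 81 = 4·20 + 1), so t ≡ 9·10 = 90 ≡ 10 (mod 20).
    Then x = 4 + 9·10 = 94, valid modulo lcm(9, 20) = 180: x ≡ 94 (mod 180).
  Combine with x ≡ 2 (mod 4): gcd(180, 4) = 4; 2 - 94 = -92, which IS divisible by 4, so compatible.
    Write x = 94 + 180·t and substitute into x ≡ 2 (mod 4): 180·t ≡ 2 − 94 = -92 (mod 4).
    Divide the congruence (and modulus) by g = 4: 45·t ≡ -23 (mod 1).
    Modulo 1 every t works; take t = 0.
    Then x = 94 + 180·0 = 94, valid modulo lcm(180, 4) = 180: x ≡ 94 (mod 180).
Verify: 94 mod 9 = 4, 94 mod 20 = 14, 94 mod 4 = 2.

x ≡ 94 (mod 180).


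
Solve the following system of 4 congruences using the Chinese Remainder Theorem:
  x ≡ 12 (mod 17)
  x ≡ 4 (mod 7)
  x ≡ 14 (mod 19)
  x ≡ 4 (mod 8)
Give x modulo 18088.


Product of moduli M = 17 · 7 · 19 · 8 = 18088.
Merge one congruence at a time:
  Start: x ≡ 12 (mod 17).
  Combine with x ≡ 4 (mod 7); new modulus lcm = 119.
    Write x = 12 + 17·t and substitute into x ≡ 4 (mod 7): 17·t ≡ 4 − 12 = -8 (mod 7).
    Reduce coefficients mod 7: 3·t ≡ 6 (mod 7).
    The inverse of 3 mod 7 is 5 (since 3·5 = 15 = 2·7 + 1), so t ≡ 5·6 = 30 ≡ 2 (mod 7).
    Then x = 12 + 17·2 = 46, valid modulo lcm(17, 7) = 119: x ≡ 46 (mod 119).
  Combine with x ≡ 14 (mod 19); new modulus lcm = 2261.
    Write x = 46 + 119·t and substitute into x ≡ 14 (mod 19): 119·t ≡ 14 − 46 = -32 (mod 19).
    Reduce coefficients mod 19: 5·t ≡ 6 (mod 19).
    The inverse of 5 mod 19 is 4 (since 5·4 = 20 = 1·19 + 1), so t ≡ 4·6 = 24 ≡ 5 (mod 19).
    Then x = 46 + 119·5 = 641, valid modulo lcm(119, 19) = 2261: x ≡ 641 (mod 2261).
  Combine with x ≡ 4 (mod 8); new modulus lcm = 18088.
    Write x = 641 + 2261·t and substitute into x ≡ 4 (mod 8): 2261·t ≡ 4 − 641 = -637 (mod 8).
    Reduce coefficients mod 8: 5·t ≡ 3 (mod 8).
    The inverse of 5 mod 8 is 5 (since 5·5 = 25 = 3·8 + 1), so t ≡ 5·3 = 15 ≡ 7 (mod 8).
    Then x = 641 + 2261·7 = 16468, valid modulo lcm(2261, 8) = 18088: x ≡ 16468 (mod 18088).
Verify against each original: 16468 mod 17 = 12, 16468 mod 7 = 4, 16468 mod 19 = 14, 16468 mod 8 = 4.

x ≡ 16468 (mod 18088).


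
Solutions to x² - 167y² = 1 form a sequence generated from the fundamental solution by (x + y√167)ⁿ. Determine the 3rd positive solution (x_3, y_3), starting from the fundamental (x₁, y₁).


Step 1: Find the fundamental solution (x₁, y₁) of x² - 167y² = 1.
  Expand √167 as a continued fraction. a₀ = ⌊√167⌋ = 12; iterate m_{k+1} = d_k·a_k − m_k, d_{k+1} = (167 − m_{k+1}²)/d_k, a_{k+1} = ⌊(a₀ + m_{k+1})/d_{k+1}⌋ (starting m₀ = 0, d₀ = 1), with convergents p_k = a_k·p_{k-1} + p_{k-2}, q_k = a_k·q_{k-1} + q_{k-2} (p₋₁ = 1, q₋₁ = 0):
  k = 0: a₀ = 12; p₀/q₀ = 12/1; p₀² − 167·q₀² = 144 − 167 = -23.
  k = 1: m = 12, d = 23, a = ⌊(12 + 12)/23⌋ = 1; p/q = (1·12 + 1)/(1·1 + 0) = 13/1; p² − 167·q² = 169 − 167 = 2.
  k = 2: m = 11, d = 2, a = ⌊(12 + 11)/2⌋ = 11; p/q = (11·13 + 12)/(11·1 + 1) = 155/12; p² − 167·q² = 24025 − 24048 = -23.
  k = 3: m = 11, d = 23, a = ⌊(12 + 11)/23⌋ = 1; p/q = (1·155 + 13)/(1·12 + 1) = 168/13; p² − 167·q² = 28224 − 28223 = 1.
  The first convergent with p² − 167·q² = 1 gives the fundamental solution (x₁, y₁) = (168, 13).
Step 2: Apply the recurrence (x_{n+1}, y_{n+1}) = (x₁x_n + 167y₁y_n, x₁y_n + y₁x_n) repeatedly.
  From (x_1, y_1) = (168, 13): x_2 = 168·168 + 167·13·13 = 56447; y_2 = 168·13 + 13·168 = 4368.
  From (x_2, y_2) = (56447, 4368): x_3 = 168·56447 + 167·13·4368 = 18966024; y_3 = 168·4368 + 13·56447 = 1467635.
Step 3: Verify x_3² - 167·y_3² = 359710066368576 - 359710066368575 = 1 (should be 1). ✓

(x_1, y_1) = (168, 13); (x_3, y_3) = (18966024, 1467635).


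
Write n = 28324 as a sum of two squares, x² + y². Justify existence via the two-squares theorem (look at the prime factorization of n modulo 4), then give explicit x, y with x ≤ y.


Step 1: Factor n = 28324 = 2^2 · 73 · 97.
Step 2: Check the mod-4 condition on each prime factor: 2 = 2 (special); 73 ≡ 1 (mod 4), exponent 1; 97 ≡ 1 (mod 4), exponent 1.
All primes ≡ 3 (mod 4) appear to even exponent (or don't appear), so by the two-squares theorem n IS expressible as a sum of two squares.
Step 3: Build a representation. Group n = k² · m with k = 2 and m = 73 · 97 = 7081 (a product of primes ≡ 1 (mod 4)); a representation of m scales to one of n via (k·x)² + (k·y)² = k²(x² + y²). Each prime p ≡ 1 (mod 4) is itself a sum of two squares; find a² by testing p − a² for a perfect square:
  73: 73 − 1² = 72, 73 − 2² = 69, 73 − 3² = 64 = 8² ⇒ 73 = 3² + 8².
  97: 97 − 1² = 96, 97 − 2² = 93, 97 − 3² = 88, 97 − 4² = 81 = 9² ⇒ 97 = 4² + 9².
  Combine using the Brahmagupta–Fibonacci identity (a² + b²)(c² + d²) = (ac − bd)² + (ad + bc)² = (ac + bd)² + (ad − bc)²:
  73 · 97 = 7081: from (3² + 8²)(4² + 9²), take (3·4 − 8·9, 3·9 + 8·4) = (12 − 72, 27 + 32) = (-60, 59); dropping signs (only squares matter) gives (60, 59); check 60² + 59² = 3600 + 3481 = 7081 ✓.
  Scale by k = 2: (2·60, 2·59) = (120, 118).
Step 4: Order so x ≤ y and verify: 118² + 120² = 13924 + 14400 = 28324 = n. ✓

n = 28324 = 118² + 120² (one valid representation with x ≤ y).


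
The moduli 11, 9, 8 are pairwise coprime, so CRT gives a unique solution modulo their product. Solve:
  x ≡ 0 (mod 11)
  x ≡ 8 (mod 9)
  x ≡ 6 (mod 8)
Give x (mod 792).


Moduli 11, 9, 8 are pairwise coprime; by CRT there is a unique solution modulo M = 11 · 9 · 8 = 792.
Solve pairwise, accumulating the modulus:
  Start with x ≡ 0 (mod 11).
  Combine with x ≡ 8 (mod 9): since gcd(11, 9) = 1, we get a unique residue mod 99.
    Write x = 0 + 11·t and substitute into x ≡ 8 (mod 9): 11·t ≡ 8 − 0 = 8 (mod 9).
    Reduce coefficients mod 9: 2·t ≡ 8 (mod 9).
    The inverse of 2 mod 9 is 5 (since 2·5 = 10 = 1·9 + 1), so t ≡ 5·8 = 40 ≡ 4 (mod 9).
    Then x = 0 + 11·4 = 44, valid modulo lcm(11, 9) = 99: x ≡ 44 (mod 99).
  Combine with x ≡ 6 (mod 8): since gcd(99, 8) = 1, we get a unique residue mod 792.
    Write x = 44 + 99·t and substitute into x ≡ 6 (mod 8): 99·t ≡ 6 − 44 = -38 (mod 8).
    Reduce coefficients mod 8: 3·t ≡ 2 (mod 8).
    The inverse of 3 mod 8 is 3 (since 3·3 = 9 = 1·8 + 1), so t ≡ 3·2 = 6 ≡ 6 (mod 8).
    Then x = 44 + 99·6 = 638, valid modulo lcm(99, 8) = 792: x ≡ 638 (mod 792).
Verify: 638 mod 11 = 0 ✓, 638 mod 9 = 8 ✓, 638 mod 8 = 6 ✓.

x ≡ 638 (mod 792).


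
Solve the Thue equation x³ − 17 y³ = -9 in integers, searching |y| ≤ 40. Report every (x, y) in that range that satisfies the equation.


The equation is x³ - 17y³ = -9. For fixed y, x³ = 17·y³ − 9, so a solution requires the RHS to be a perfect cube.
Strategy: iterate y from -40 to 40, compute RHS = 17·y³ − 9, and check whether it is a (positive or negative) perfect cube.
Check small values of y:
  y = 0: RHS = -9 is not a perfect cube.
  y = 1: RHS = 8 = (2)³ ⇒ x = 2 works.
  y = -1: RHS = -26 is not a perfect cube.
  y = 2: RHS = 127 is not a perfect cube.
  y = -2: RHS = -145 is not a perfect cube.
  y = 3: RHS = 450 is not a perfect cube.
  y = -3: RHS = -468 is not a perfect cube.
Continuing the search up to |y| = 40 finds no further solutions beyond those listed.
Collected solutions: (2, 1).

Solutions (with |y| ≤ 40): (2, 1).


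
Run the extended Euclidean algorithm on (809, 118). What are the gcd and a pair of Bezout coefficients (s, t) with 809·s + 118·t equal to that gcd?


Euclidean algorithm on (809, 118) — divide until remainder is 0:
  809 = 6 · 118 + 101
  118 = 1 · 101 + 17
  101 = 5 · 17 + 16
  17 = 1 · 16 + 1
  16 = 16 · 1 + 0
gcd(809, 118) = 1.
Track Bezout coefficients alongside the remainders: start with r₀ = 809 = a·1 + b·0 (s = 1, t = 0) and r₁ = 118 = a·0 + b·1 (s = 0, t = 1); each new remainder r_{k+1} = r_{k-1} − q_k·r_k inherits s_{k+1} = s_{k-1} − q_k·s_k, t_{k+1} = t_{k-1} − q_k·t_k, so r_k = a·s_k + b·t_k at every step:
  q = 6: r = 101, s = 1 − 6·0 = 1, t = 0 − 6·1 = -6  (check: 809·1 + 118·(-6) = 101)
  q = 1: r = 17, s = 0 − 1·1 = -1, t = 1 − 1·(-6) = 7  (check: 809·(-1) + 118·7 = 17)
  q = 5: r = 16, s = 1 − 5·(-1) = 6, t = -6 − 5·7 = -41  (check: 809·6 + 118·(-41) = 16)
  q = 1: r = 1, s = -1 − 1·6 = -7, t = 7 − 1·(-41) = 48  (check: 809·(-7) + 118·48 = 1)
The row with r = 1 (the gcd) gives the Bezout coefficients s = -7, t = 48.
Result: 809 · (-7) + 118 · (48) = 1.

gcd(809, 118) = 1; s = -7, t = 48 (check: 809·(-7) + 118·48 = 1).


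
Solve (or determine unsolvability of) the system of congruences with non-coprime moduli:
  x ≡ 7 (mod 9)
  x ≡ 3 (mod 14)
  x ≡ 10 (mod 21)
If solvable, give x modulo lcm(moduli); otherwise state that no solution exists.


Moduli 9, 14, 21 are not pairwise coprime, so CRT works modulo lcm(m_i) when all pairwise compatibility conditions hold.
Pairwise compatibility: gcd(m_i, m_j) must divide a_i - a_j for every pair.
Merge one congruence at a time:
  Start: x ≡ 7 (mod 9).
  Combine with x ≡ 3 (mod 14): gcd(9, 14) = 1; 3 - 7 = -4, which IS divisible by 1, so compatible.
    Write x = 7 + 9·t and substitute into x ≡ 3 (mod 14): 9·t ≡ 3 − 7 = -4 (mod 14).
    Reduce coefficients mod 14: 9·t ≡ 10 (mod 14).
    The inverse of 9 mod 14 is 11 (since 9·11 = 99 = 7·14 + 1), so t ≡ 11·10 = 110 ≡ 12 (mod 14).
    Then x = 7 + 9·12 = 115, valid modulo lcm(9, 14) = 126: x ≡ 115 (mod 126).
  Combine with x ≡ 10 (mod 21): gcd(126, 21) = 21; 10 - 115 = -105, which IS divisible by 21, so compatible.
    Write x = 115 + 126·t and substitute into x ≡ 10 (mod 21): 126·t ≡ 10 − 115 = -105 (mod 21).
    Divide the congruence (and modulus) by g = 21: 6·t ≡ -5 (mod 1).
    Modulo 1 every t works; take t = 0.
    Then x = 115 + 126·0 = 115, valid modulo lcm(126, 21) = 126: x ≡ 115 (mod 126).
Verify: 115 mod 9 = 7, 115 mod 14 = 3, 115 mod 21 = 10.

x ≡ 115 (mod 126).


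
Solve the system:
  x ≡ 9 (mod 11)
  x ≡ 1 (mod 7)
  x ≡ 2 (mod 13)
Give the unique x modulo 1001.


Moduli 11, 7, 13 are pairwise coprime; by CRT there is a unique solution modulo M = 11 · 7 · 13 = 1001.
Solve pairwise, accumulating the modulus:
  Start with x ≡ 9 (mod 11).
  Combine with x ≡ 1 (mod 7): since gcd(11, 7) = 1, we get a unique residue mod 77.
    Write x = 9 + 11·t and substitute into x ≡ 1 (mod 7): 11·t ≡ 1 − 9 = -8 (mod 7).
    Reduce coefficients mod 7: 4·t ≡ 6 (mod 7).
    The inverse of 4 mod 7 is 2 (since 4·2 = 8 = 1·7 + 1), so t ≡ 2·6 = 12 ≡ 5 (mod 7).
    Then x = 9 + 11·5 = 64, valid modulo lcm(11, 7) = 77: x ≡ 64 (mod 77).
  Combine with x ≡ 2 (mod 13): since gcd(77, 13) = 1, we get a unique residue mod 1001.
    Write x = 64 + 77·t and substitute into x ≡ 2 (mod 13): 77·t ≡ 2 − 64 = -62 (mod 13).
    Reduce coefficients mod 13: 12·t ≡ 3 (mod 13).
    The inverse of 12 mod 13 is 12 (since 12·12 = 144 = 11·13 + 1), so t ≡ 12·3 = 36 ≡ 10 (mod 13).
    Then x = 64 + 77·10 = 834, valid modulo lcm(77, 13) = 1001: x ≡ 834 (mod 1001).
Verify: 834 mod 11 = 9 ✓, 834 mod 7 = 1 ✓, 834 mod 13 = 2 ✓.

x ≡ 834 (mod 1001).


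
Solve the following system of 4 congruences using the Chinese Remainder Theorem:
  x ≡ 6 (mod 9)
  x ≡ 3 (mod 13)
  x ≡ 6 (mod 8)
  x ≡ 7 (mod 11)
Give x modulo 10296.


Product of moduli M = 9 · 13 · 8 · 11 = 10296.
Merge one congruence at a time:
  Start: x ≡ 6 (mod 9).
  Combine with x ≡ 3 (mod 13); new modulus lcm = 117.
    Write x = 6 + 9·t and substitute into x ≡ 3 (mod 13): 9·t ≡ 3 − 6 = -3 (mod 13).
    Reduce coefficients mod 13: 9·t ≡ 10 (mod 13).
    The inverse of 9 mod 13 is 3 (since 9·3 = 27 = 2·13 + 1), so t ≡ 3·10 = 30 ≡ 4 (mod 13).
    Then x = 6 + 9·4 = 42, valid modulo lcm(9, 13) = 117: x ≡ 42 (mod 117).
  Combine with x ≡ 6 (mod 8); new modulus lcm = 936.
    Write x = 42 + 117·t and substitute into x ≡ 6 (mod 8): 117·t ≡ 6 − 42 = -36 (mod 8).
    Reduce coefficients mod 8: 5·t ≡ 4 (mod 8).
    The inverse of 5 mod 8 is 5 (since 5·5 = 25 = 3·8 + 1), so t ≡ 5·4 = 20 ≡ 4 (mod 8).
    Then x = 42 + 117·4 = 510, valid modulo lcm(117, 8) = 936: x ≡ 510 (mod 936).
  Combine with x ≡ 7 (mod 11); new modulus lcm = 10296.
    Write x = 510 + 936·t and substitute into x ≡ 7 (mod 11): 936·t ≡ 7 − 510 = -503 (mod 11).
    Reduce coefficients mod 11: 1·t ≡ 3 (mod 11).
    So t ≡ 3 (mod 11).
    Then x = 510 + 936·3 = 3318, valid modulo lcm(936, 11) = 10296: x ≡ 3318 (mod 10296).
Verify against each original: 3318 mod 9 = 6, 3318 mod 13 = 3, 3318 mod 8 = 6, 3318 mod 11 = 7.

x ≡ 3318 (mod 10296).


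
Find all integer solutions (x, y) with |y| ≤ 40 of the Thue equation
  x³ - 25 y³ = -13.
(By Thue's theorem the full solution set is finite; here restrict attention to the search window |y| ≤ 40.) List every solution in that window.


The equation is x³ - 25y³ = -13. For fixed y, x³ = 25·y³ − 13, so a solution requires the RHS to be a perfect cube.
Strategy: iterate y from -40 to 40, compute RHS = 25·y³ − 13, and check whether it is a (positive or negative) perfect cube.
Check small values of y:
  y = 0: RHS = -13 is not a perfect cube.
  y = 1: RHS = 12 is not a perfect cube.
  y = -1: RHS = -38 is not a perfect cube.
  y = 2: RHS = 187 is not a perfect cube.
  y = -2: RHS = -213 is not a perfect cube.
  y = 3: RHS = 662 is not a perfect cube.
  y = -3: RHS = -688 is not a perfect cube.
Continuing the search up to |y| = 40 finds no solutions either.
No (x, y) in the scanned range satisfies the equation.

No integer solutions with |y| ≤ 40.
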